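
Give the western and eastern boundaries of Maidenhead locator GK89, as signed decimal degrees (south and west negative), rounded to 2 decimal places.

-44.00, -42.00

Field G=6, K=10: +6·20° lon, +10·10° lat → SW at lon -60°, lat 10°.
Square 8, 9: +8·2° lon, +9·1° lat → SW at lon -44°, lat 19°.
Cell spans 2° lon × 1° lat.
west -44.00, east -42.00.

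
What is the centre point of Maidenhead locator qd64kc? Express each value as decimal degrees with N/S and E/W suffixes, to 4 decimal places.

55.8958° S, 152.8750° E

Field Q=16, D=3: +16·20° lon, +3·10° lat → SW at lon 140°, lat -60°.
Square 6, 4: +6·2° lon, +4·1° lat → SW at lon 152°, lat -56°.
Subsquare k=10, c=2: +10·0.0833333° lon, +2·0.0416667° lat → SW at lon 152.833°, lat -55.9167°.
Cell spans 0.0833333° lon × 0.0416667° lat. Centre is SW corner plus half of each.
latitude 55.8958° S, longitude 152.8750° E.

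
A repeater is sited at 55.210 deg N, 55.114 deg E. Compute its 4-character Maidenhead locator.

Offset from 180°W / 90°S: lon 235.11°, lat 145.21°.
Field: lon ⌊235.11/20⌋ = 11 → L; lat ⌊145.21/10⌋ = 14 → O.
Square: lon ⌊15.11/2⌋ = 7; lat ⌊5.21/1⌋ = 5.

LO75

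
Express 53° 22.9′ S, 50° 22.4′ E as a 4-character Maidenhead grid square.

Offset from 180°W / 90°S: lon 230.37°, lat 36.62°.
Field (20°×10°, letters A–R): lon ⌊230.37/20⌋ = 11 → L; lat ⌊36.62/10⌋ = 3 → D.
Square (2°×1°, digits 0–9): lon ⌊10.37/2⌋ = 5; lat ⌊6.62/1⌋ = 6.

LD56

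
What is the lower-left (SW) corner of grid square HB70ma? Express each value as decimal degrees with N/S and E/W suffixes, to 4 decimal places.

80.0000° S, 25.0000° W

Field H=7, B=1: +7·20° lon, +1·10° lat → SW at lon -40°, lat -80°.
Square 7, 0: +7·2° lon, +0·1° lat → SW at lon -26°, lat -80°.
Subsquare m=12, a=0: +12·0.0833333° lon, +0·0.0416667° lat → SW at lon -25°, lat -80°.
latitude 80.0000° S, longitude 25.0000° W.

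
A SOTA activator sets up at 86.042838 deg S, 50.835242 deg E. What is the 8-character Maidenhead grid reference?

LA53kw09

Add 180° to longitude and 90° to latitude: 230.83524, 3.95716.
Field: lon ⌊230.83524/20⌋ = 11 → L; lat ⌊3.95716/10⌋ = 0 → A.
Square: lon ⌊10.83524/2⌋ = 5; lat ⌊3.95716/1⌋ = 3.
Subsquare: lon ⌊0.83524/0.0833333⌋ = 10 → k; lat ⌊0.95716/0.0416667⌋ = 22 → w.
Extended square: lon ⌊0.00191/0.00833333⌋ = 0; lat ⌊0.04050/0.00416667⌋ = 9.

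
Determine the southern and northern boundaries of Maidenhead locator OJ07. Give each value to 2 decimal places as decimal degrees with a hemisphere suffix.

Field O=14, J=9: +14·20° lon, +9·10° lat → SW at lon 100°, lat 0°.
Square 0, 7: +0·2° lon, +7·1° lat → SW at lon 100°, lat 7°.
Cell spans 2° lon × 1° lat.
south 7.00° N, north 8.00° N.

7.00° N, 8.00° N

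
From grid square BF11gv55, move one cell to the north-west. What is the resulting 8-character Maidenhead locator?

Longitude extended square 5; −1 → 4.
Latitude extended square 5; +1 → 6.

BF11gv46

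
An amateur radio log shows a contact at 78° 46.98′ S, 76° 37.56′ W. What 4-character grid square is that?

Add 180° to longitude and 90° to latitude: 103.37, 11.22.
Field: 103.37/20 → 5 → F, 11.22/10 → 1 → B; chars FB.
Square: 3.37/2 → 1, 1.22/1 → 1; chars 11.

FB11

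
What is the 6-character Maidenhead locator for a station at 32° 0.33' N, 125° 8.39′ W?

Add 180° to longitude and 90° to latitude: 54.8602, 122.0055.
Field: lon ⌊54.8602/20⌋ = 2 → C; lat ⌊122.0055/10⌋ = 12 → M.
Square: lon ⌊14.8602/2⌋ = 7; lat ⌊2.0055/1⌋ = 2.
Subsquare: lon ⌊0.8602/0.0833333⌋ = 10 → k; lat ⌊0.0055/0.0416667⌋ = 0 → a.

CM72ka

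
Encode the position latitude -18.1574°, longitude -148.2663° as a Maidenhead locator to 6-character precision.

BH51uu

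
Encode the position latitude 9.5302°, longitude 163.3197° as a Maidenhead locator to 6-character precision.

Add 180° to longitude and 90° to latitude: 343.3197, 99.5302.
Field (20°×10°, letters A–R): lon ⌊343.3197/20⌋ = 17 → R; lat ⌊99.5302/10⌋ = 9 → J.
Square (2°×1°, digits 0–9): lon ⌊3.3197/2⌋ = 1; lat ⌊9.5302/1⌋ = 9.
Subsquare (5′×2.5′, letters a–x): lon ⌊1.3197/0.0833333⌋ = 15 → p; lat ⌊0.5302/0.0416667⌋ = 12 → m.

RJ19pm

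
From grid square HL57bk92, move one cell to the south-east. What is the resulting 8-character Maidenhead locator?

Longitude extended square 9; +1 → 10, wraps to 0, carry into subsquare.
Longitude subsquare b = 1; +1 → 2 = c.
Latitude extended square 2; −1 → 1.

HL57ck01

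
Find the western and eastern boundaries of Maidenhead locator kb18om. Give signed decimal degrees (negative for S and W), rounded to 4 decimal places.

23.1667, 23.2500

Field K=10, B=1: +10·20° lon, +1·10° lat → SW at lon 20°, lat -80°.
Square 1, 8: +1·2° lon, +8·1° lat → SW at lon 22°, lat -72°.
Subsquare o=14, m=12: +14·0.0833333° lon, +12·0.0416667° lat → SW at lon 23.1667°, lat -71.5°.
Cell spans 0.0833333° lon × 0.0416667° lat.
west 23.1667, east 23.2500.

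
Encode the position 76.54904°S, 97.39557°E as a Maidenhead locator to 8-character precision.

Add 180° to longitude and 90° to latitude: 277.39557, 13.45096.
Field: 277.39557/20 → 13 → N, 13.45096/10 → 1 → B; chars NB.
Square: 17.39557/2 → 8, 3.45096/1 → 3; chars 83.
Subsquare: 1.39557/0.0833333 → 16 → q, 0.45096/0.0416667 → 10 → k; chars qk.
Extended square: 0.06224/0.00833333 → 7, 0.03429/0.00416667 → 8; chars 78.

NB83qk78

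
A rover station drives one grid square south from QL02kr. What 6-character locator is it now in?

QL02kq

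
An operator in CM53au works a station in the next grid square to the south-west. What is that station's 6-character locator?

CM43xt

Longitude subsquare a = 0; −1 → -1, wraps to 23 = x, carry into square.
Longitude square 5; −1 → 4.
Latitude subsquare u = 20; −1 → 19 = t.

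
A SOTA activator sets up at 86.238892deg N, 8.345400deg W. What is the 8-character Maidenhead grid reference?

IR56tf87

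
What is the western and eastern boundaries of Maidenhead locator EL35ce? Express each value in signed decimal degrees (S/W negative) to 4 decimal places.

Field E=4, L=11: +4·20° lon, +11·10° lat → SW at lon -100°, lat 20°.
Square 3, 5: +3·2° lon, +5·1° lat → SW at lon -94°, lat 25°.
Subsquare c=2, e=4: +2·0.0833333° lon, +4·0.0416667° lat → SW at lon -93.8333°, lat 25.1667°.
Cell spans 0.0833333° lon × 0.0416667° lat.
west -93.8333, east -93.7500.

-93.8333, -93.7500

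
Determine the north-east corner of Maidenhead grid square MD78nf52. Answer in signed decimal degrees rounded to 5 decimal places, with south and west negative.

Field M=12, D=3: +12·20° lon, +3·10° lat → SW at lon 60°, lat -60°.
Square 7, 8: +7·2° lon, +8·1° lat → SW at lon 74°, lat -52°.
Subsquare n=13, f=5: +13·0.0833333° lon, +5·0.0416667° lat → SW at lon 75.0833°, lat -51.7917°.
Extended square 5, 2: +5·0.00833333° lon, +2·0.00416667° lat → SW at lon 75.125°, lat -51.7833°.
Cell spans 0.00833333° lon × 0.00416667° lat. NE corner is SW corner plus one full cell.
latitude -51.77917, longitude 75.13333.

-51.77917, 75.13333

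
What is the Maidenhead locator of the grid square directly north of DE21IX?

Latitude subsquare x = 23; +1 → 24, wraps to 0 = a, carry into square.
Latitude square 1; +1 → 2.
The longitude characters are unchanged.

DE22ia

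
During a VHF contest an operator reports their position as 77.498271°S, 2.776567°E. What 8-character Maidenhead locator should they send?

Shift to the Maidenhead origin (180°W, 90°S): lon 182.77657, lat 12.50173.
Field (20°×10°, letters A–R): 182.77657/20 → 9 → J, 12.50173/10 → 1 → B; chars JB.
Square (2°×1°, digits 0–9): 2.77657/2 → 1, 2.50173/1 → 2; chars 12.
Subsquare (5′×2.5′, letters a–x): 0.77657/0.0833333 → 9 → j, 0.50173/0.0416667 → 12 → m; chars jm.
Extended square (30″×15″, digits 0–9): 0.02657/0.00833333 → 3, 0.00173/0.00416667 → 0; chars 30.

JB12jm30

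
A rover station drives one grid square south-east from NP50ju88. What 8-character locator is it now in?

Longitude extended square 8; +1 → 9.
Latitude extended square 8; −1 → 7.

NP50ju97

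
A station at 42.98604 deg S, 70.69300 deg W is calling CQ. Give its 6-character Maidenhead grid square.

Offset from 180°W / 90°S: lon 109.3070°, lat 47.0140°.
Field: 109.3070/20 → 5 → F, 47.0140/10 → 4 → E; chars FE.
Square: 9.3070/2 → 4, 7.0140/1 → 7; chars 47.
Subsquare: 1.3070/0.0833333 → 15 → p, 0.0140/0.0416667 → 0 → a; chars pa.

FE47pa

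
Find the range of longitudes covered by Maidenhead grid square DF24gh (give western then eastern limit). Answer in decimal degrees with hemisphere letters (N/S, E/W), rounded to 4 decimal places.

115.5000° W, 115.4167° W

Field D=3, F=5: +3·20° lon, +5·10° lat → SW at lon -120°, lat -40°.
Square 2, 4: +2·2° lon, +4·1° lat → SW at lon -116°, lat -36°.
Subsquare g=6, h=7: +6·0.0833333° lon, +7·0.0416667° lat → SW at lon -115.5°, lat -35.7083°.
Cell spans 0.0833333° lon × 0.0416667° lat.
west 115.5000° W, east 115.4167° W.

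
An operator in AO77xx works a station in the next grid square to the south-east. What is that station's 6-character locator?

AO87aw

Longitude subsquare x = 23; +1 → 24, wraps to 0 = a, carry into square.
Longitude square 7; +1 → 8.
Latitude subsquare x = 23; −1 → 22 = w.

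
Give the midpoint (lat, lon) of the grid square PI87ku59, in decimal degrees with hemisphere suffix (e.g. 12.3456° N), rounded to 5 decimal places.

2.12708° S, 136.87917° E

Field P=15, I=8: +15·20° lon, +8·10° lat → SW at lon 120°, lat -10°.
Square 8, 7: +8·2° lon, +7·1° lat → SW at lon 136°, lat -3°.
Subsquare k=10, u=20: +10·0.0833333° lon, +20·0.0416667° lat → SW at lon 136.833°, lat -2.16667°.
Extended square 5, 9: +5·0.00833333° lon, +9·0.00416667° lat → SW at lon 136.875°, lat -2.12917°.
Cell spans 0.00833333° lon × 0.00416667° lat. Centre is SW corner plus half of each.
latitude 2.12708° S, longitude 136.87917° E.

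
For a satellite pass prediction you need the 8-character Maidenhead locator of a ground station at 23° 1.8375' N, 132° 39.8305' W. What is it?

CL33qa07

Shift to the Maidenhead origin (180°W, 90°S): lon 47.33616, lat 113.03063.
Field: 47.33616/20 → 2 → C, 113.03063/10 → 11 → L; chars CL.
Square: 7.33616/2 → 3, 3.03063/1 → 3; chars 33.
Subsquare: 1.33616/0.0833333 → 16 → q, 0.03063/0.0416667 → 0 → a; chars qa.
Extended square: 0.00283/0.00833333 → 0, 0.03063/0.00416667 → 7; chars 07.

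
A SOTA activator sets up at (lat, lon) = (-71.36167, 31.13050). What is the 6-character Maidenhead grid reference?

KB58np

Offset from 180°W / 90°S: lon 211.1305°, lat 18.6383°.
Field: lon ⌊211.1305/20⌋ = 10 → K; lat ⌊18.6383/10⌋ = 1 → B.
Square: lon ⌊11.1305/2⌋ = 5; lat ⌊8.6383/1⌋ = 8.
Subsquare: lon ⌊1.1305/0.0833333⌋ = 13 → n; lat ⌊0.6383/0.0416667⌋ = 15 → p.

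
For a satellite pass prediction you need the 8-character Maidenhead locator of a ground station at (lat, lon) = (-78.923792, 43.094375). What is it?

Add 180° to longitude and 90° to latitude: 223.09438, 11.07621.
Field: 223.09438/20 → 11 → L, 11.07621/10 → 1 → B; chars LB.
Square: 3.09438/2 → 1, 1.07621/1 → 1; chars 11.
Subsquare: 1.09438/0.0833333 → 13 → n, 0.07621/0.0416667 → 1 → b; chars nb.
Extended square: 0.01104/0.00833333 → 1, 0.03454/0.00416667 → 8; chars 18.

LB11nb18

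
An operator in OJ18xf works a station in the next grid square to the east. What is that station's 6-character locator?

OJ28af

Longitude subsquare x = 23; +1 → 24, wraps to 0 = a, carry into square.
Longitude square 1; +1 → 2.
The latitude characters are unchanged.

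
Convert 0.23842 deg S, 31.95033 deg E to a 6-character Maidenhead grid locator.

Offset from 180°W / 90°S: lon 211.9503°, lat 89.7616°.
Field: 211.9503/20 → 10 → K, 89.7616/10 → 8 → I; chars KI.
Square: 11.9503/2 → 5, 9.7616/1 → 9; chars 59.
Subsquare: 1.9503/0.0833333 → 23 → x, 0.7616/0.0416667 → 18 → s; chars xs.

KI59xs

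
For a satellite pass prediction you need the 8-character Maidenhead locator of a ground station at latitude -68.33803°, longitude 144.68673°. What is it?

Offset from 180°W / 90°S: lon 324.68673°, lat 21.66197°.
Field: lon ⌊324.68673/20⌋ = 16 → Q; lat ⌊21.66197/10⌋ = 2 → C.
Square: lon ⌊4.68673/2⌋ = 2; lat ⌊1.66197/1⌋ = 1.
Subsquare: lon ⌊0.68673/0.0833333⌋ = 8 → i; lat ⌊0.66197/0.0416667⌋ = 15 → p.
Extended square: lon ⌊0.02006/0.00833333⌋ = 2; lat ⌊0.03697/0.00416667⌋ = 8.

QC21ip28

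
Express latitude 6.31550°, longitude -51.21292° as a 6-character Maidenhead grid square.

GJ46jh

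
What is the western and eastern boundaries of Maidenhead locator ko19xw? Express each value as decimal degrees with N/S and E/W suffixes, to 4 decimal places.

Field K=10, O=14: +10·20° lon, +14·10° lat → SW at lon 20°, lat 50°.
Square 1, 9: +1·2° lon, +9·1° lat → SW at lon 22°, lat 59°.
Subsquare x=23, w=22: +23·0.0833333° lon, +22·0.0416667° lat → SW at lon 23.9167°, lat 59.9167°.
Cell spans 0.0833333° lon × 0.0416667° lat.
west 23.9167° E, east 24.0000° E.

23.9167° E, 24.0000° E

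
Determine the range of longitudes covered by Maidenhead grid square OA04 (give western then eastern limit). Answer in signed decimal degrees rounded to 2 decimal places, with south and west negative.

100.00, 102.00

Field O=14, A=0: +14·20° lon, +0·10° lat → SW at lon 100°, lat -90°.
Square 0, 4: +0·2° lon, +4·1° lat → SW at lon 100°, lat -86°.
Cell spans 2° lon × 1° lat.
west 100.00, east 102.00.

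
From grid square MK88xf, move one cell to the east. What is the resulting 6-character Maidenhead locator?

MK98af

Longitude subsquare x = 23; +1 → 24, wraps to 0 = a, carry into square.
Longitude square 8; +1 → 9.
The latitude characters are unchanged.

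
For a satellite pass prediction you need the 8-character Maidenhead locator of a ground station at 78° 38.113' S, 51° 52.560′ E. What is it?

Shift to the Maidenhead origin (180°W, 90°S): lon 231.87600, lat 11.36478.
Field (20°×10°, letters A–R): 231.87600/20 → 11 → L, 11.36478/10 → 1 → B; chars LB.
Square (2°×1°, digits 0–9): 11.87600/2 → 5, 1.36478/1 → 1; chars 51.
Subsquare (5′×2.5′, letters a–x): 1.87600/0.0833333 → 22 → w, 0.36478/0.0416667 → 8 → i; chars wi.
Extended square (30″×15″, digits 0–9): 0.04267/0.00833333 → 5, 0.03145/0.00416667 → 7; chars 57.

LB51wi57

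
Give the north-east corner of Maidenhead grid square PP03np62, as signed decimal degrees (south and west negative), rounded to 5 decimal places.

63.63750, 121.14167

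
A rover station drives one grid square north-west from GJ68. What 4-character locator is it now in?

GJ59

Longitude square 6; −1 → 5.
Latitude square 8; +1 → 9.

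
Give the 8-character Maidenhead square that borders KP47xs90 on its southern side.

KP47xr99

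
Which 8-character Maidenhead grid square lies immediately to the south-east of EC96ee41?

EC96ee50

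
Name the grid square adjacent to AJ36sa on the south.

Latitude subsquare a = 0; −1 → -1, wraps to 23 = x, carry into square.
Latitude square 6; −1 → 5.
The longitude characters are unchanged.

AJ35sx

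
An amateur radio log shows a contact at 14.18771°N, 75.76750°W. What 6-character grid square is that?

Add 180° to longitude and 90° to latitude: 104.2325, 104.1877.
Field: lon ⌊104.2325/20⌋ = 5 → F; lat ⌊104.1877/10⌋ = 10 → K.
Square: lon ⌊4.2325/2⌋ = 2; lat ⌊4.1877/1⌋ = 4.
Subsquare: lon ⌊0.2325/0.0833333⌋ = 2 → c; lat ⌊0.1877/0.0416667⌋ = 4 → e.

FK24ce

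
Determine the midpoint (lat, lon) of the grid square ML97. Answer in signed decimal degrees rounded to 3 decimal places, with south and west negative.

27.500, 79.000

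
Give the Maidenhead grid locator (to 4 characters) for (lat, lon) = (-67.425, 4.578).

JC22

Add 180° to longitude and 90° to latitude: 184.58, 22.58.
Field: 184.58/20 → 9 → J, 22.58/10 → 2 → C; chars JC.
Square: 4.58/2 → 2, 2.58/1 → 2; chars 22.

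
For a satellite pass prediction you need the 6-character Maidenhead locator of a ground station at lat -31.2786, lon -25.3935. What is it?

Add 180° to longitude and 90° to latitude: 154.6065, 58.7214.
Field: lon ⌊154.6065/20⌋ = 7 → H; lat ⌊58.7214/10⌋ = 5 → F.
Square: lon ⌊14.6065/2⌋ = 7; lat ⌊8.7214/1⌋ = 8.
Subsquare: lon ⌊0.6065/0.0833333⌋ = 7 → h; lat ⌊0.7214/0.0416667⌋ = 17 → r.

HF78hr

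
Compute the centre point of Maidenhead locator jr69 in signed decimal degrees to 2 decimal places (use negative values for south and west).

89.50, 13.00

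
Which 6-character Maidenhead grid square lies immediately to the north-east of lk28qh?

Longitude subsquare q = 16; +1 → 17 = r.
Latitude subsquare h = 7; +1 → 8 = i.

LK28ri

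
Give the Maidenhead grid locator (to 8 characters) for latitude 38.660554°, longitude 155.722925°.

QM78up68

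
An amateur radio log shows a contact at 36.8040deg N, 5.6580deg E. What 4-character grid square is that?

Shift to the Maidenhead origin (180°W, 90°S): lon 185.66, lat 126.80.
Field: 185.66/20 → 9 → J, 126.80/10 → 12 → M; chars JM.
Square: 5.66/2 → 2, 6.80/1 → 6; chars 26.

JM26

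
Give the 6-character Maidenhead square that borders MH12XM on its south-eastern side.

MH22al

Longitude subsquare x = 23; +1 → 24, wraps to 0 = a, carry into square.
Longitude square 1; +1 → 2.
Latitude subsquare m = 12; −1 → 11 = l.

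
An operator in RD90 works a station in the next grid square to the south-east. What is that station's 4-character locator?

AC09

Longitude square 9; +1 → 10, wraps to 0, carry into field.
Longitude field R = 17; +1 → 18, wraps to 0 = A, wrapping around the antimeridian.
Latitude square 0; −1 → -1, wraps to 9, carry into field.
Latitude field D = 3; −1 → 2 = C.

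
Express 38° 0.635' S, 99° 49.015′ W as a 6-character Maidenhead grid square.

EF01cx

Offset from 180°W / 90°S: lon 80.1831°, lat 51.9894°.
Field (20°×10°, letters A–R): 80.1831/20 → 4 → E, 51.9894/10 → 5 → F; chars EF.
Square (2°×1°, digits 0–9): 0.1831/2 → 0, 1.9894/1 → 1; chars 01.
Subsquare (5′×2.5′, letters a–x): 0.1831/0.0833333 → 2 → c, 0.9894/0.0416667 → 23 → x; chars cx.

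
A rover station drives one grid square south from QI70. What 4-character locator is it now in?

QH79

Latitude square 0; −1 → -1, wraps to 9, carry into field.
Latitude field I = 8; −1 → 7 = H.
The longitude characters are unchanged.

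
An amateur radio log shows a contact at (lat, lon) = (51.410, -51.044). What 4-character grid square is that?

GO41

Offset from 180°W / 90°S: lon 128.96°, lat 141.41°.
Field: lon ⌊128.96/20⌋ = 6 → G; lat ⌊141.41/10⌋ = 14 → O.
Square: lon ⌊8.96/2⌋ = 4; lat ⌊1.41/1⌋ = 1.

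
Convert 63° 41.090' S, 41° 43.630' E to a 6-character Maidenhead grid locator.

Add 180° to longitude and 90° to latitude: 221.7272, 26.3152.
Field: 221.7272/20 → 11 → L, 26.3152/10 → 2 → C; chars LC.
Square: 1.7272/2 → 0, 6.3152/1 → 6; chars 06.
Subsquare: 1.7272/0.0833333 → 20 → u, 0.3152/0.0416667 → 7 → h; chars uh.

LC06uh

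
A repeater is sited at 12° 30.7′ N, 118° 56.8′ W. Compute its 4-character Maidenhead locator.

Shift to the Maidenhead origin (180°W, 90°S): lon 61.05, lat 102.51.
Field: lon ⌊61.05/20⌋ = 3 → D; lat ⌊102.51/10⌋ = 10 → K.
Square: lon ⌊1.05/2⌋ = 0; lat ⌊2.51/1⌋ = 2.

DK02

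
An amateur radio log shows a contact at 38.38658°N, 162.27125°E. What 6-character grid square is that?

RM18dj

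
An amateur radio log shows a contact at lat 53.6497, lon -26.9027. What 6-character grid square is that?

HO63np

Shift to the Maidenhead origin (180°W, 90°S): lon 153.0973, lat 143.6497.
Field (20°×10°, letters A–R): 153.0973/20 → 7 → H, 143.6497/10 → 14 → O; chars HO.
Square (2°×1°, digits 0–9): 13.0973/2 → 6, 3.6497/1 → 3; chars 63.
Subsquare (5′×2.5′, letters a–x): 1.0973/0.0833333 → 13 → n, 0.6497/0.0416667 → 15 → p; chars np.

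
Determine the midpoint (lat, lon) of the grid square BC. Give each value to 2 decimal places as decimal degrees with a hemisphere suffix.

Field B=1, C=2: +1·20° lon, +2·10° lat → SW at lon -160°, lat -70°.
Cell spans 20° lon × 10° lat. Centre is SW corner plus half of each.
latitude 65.00° S, longitude 150.00° W.

65.00° S, 150.00° W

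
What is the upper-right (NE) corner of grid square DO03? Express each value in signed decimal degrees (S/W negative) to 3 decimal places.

54.000, -118.000

Field D=3, O=14: +3·20° lon, +14·10° lat → SW at lon -120°, lat 50°.
Square 0, 3: +0·2° lon, +3·1° lat → SW at lon -120°, lat 53°.
Cell spans 2° lon × 1° lat. NE corner is SW corner plus one full cell.
latitude 54.000, longitude -118.000.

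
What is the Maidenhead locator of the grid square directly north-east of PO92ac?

Longitude subsquare a = 0; +1 → 1 = b.
Latitude subsquare c = 2; +1 → 3 = d.

PO92bd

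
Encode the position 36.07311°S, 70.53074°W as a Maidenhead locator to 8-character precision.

FF43rw62

Add 180° to longitude and 90° to latitude: 109.46926, 53.92689.
Field: 109.46926/20 → 5 → F, 53.92689/10 → 5 → F; chars FF.
Square: 9.46926/2 → 4, 3.92689/1 → 3; chars 43.
Subsquare: 1.46926/0.0833333 → 17 → r, 0.92689/0.0416667 → 22 → w; chars rw.
Extended square: 0.05259/0.00833333 → 6, 0.01022/0.00416667 → 2; chars 62.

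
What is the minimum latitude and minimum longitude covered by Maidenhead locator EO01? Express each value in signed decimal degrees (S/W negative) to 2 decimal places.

51.00, -100.00

Field E=4, O=14: +4·20° lon, +14·10° lat → SW at lon -100°, lat 50°.
Square 0, 1: +0·2° lon, +1·1° lat → SW at lon -100°, lat 51°.
latitude 51.00, longitude -100.00.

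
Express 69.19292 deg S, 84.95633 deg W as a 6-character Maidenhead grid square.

EC70mt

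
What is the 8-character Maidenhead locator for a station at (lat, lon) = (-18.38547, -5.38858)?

IH71ho37

Offset from 180°W / 90°S: lon 174.61142°, lat 71.61453°.
Field: lon ⌊174.61142/20⌋ = 8 → I; lat ⌊71.61453/10⌋ = 7 → H.
Square: lon ⌊14.61142/2⌋ = 7; lat ⌊1.61453/1⌋ = 1.
Subsquare: lon ⌊0.61142/0.0833333⌋ = 7 → h; lat ⌊0.61453/0.0416667⌋ = 14 → o.
Extended square: lon ⌊0.02809/0.00833333⌋ = 3; lat ⌊0.03120/0.00416667⌋ = 7.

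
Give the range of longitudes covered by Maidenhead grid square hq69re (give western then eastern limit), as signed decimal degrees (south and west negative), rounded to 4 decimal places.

-26.5833, -26.5000

Field H=7, Q=16: +7·20° lon, +16·10° lat → SW at lon -40°, lat 70°.
Square 6, 9: +6·2° lon, +9·1° lat → SW at lon -28°, lat 79°.
Subsquare r=17, e=4: +17·0.0833333° lon, +4·0.0416667° lat → SW at lon -26.5833°, lat 79.1667°.
Cell spans 0.0833333° lon × 0.0416667° lat.
west -26.5833, east -26.5000.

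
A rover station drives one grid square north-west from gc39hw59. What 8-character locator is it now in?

GC39hx40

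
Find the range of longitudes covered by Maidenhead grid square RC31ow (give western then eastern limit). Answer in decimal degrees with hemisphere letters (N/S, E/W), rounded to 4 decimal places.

Field R=17, C=2: +17·20° lon, +2·10° lat → SW at lon 160°, lat -70°.
Square 3, 1: +3·2° lon, +1·1° lat → SW at lon 166°, lat -69°.
Subsquare o=14, w=22: +14·0.0833333° lon, +22·0.0416667° lat → SW at lon 167.167°, lat -68.0833°.
Cell spans 0.0833333° lon × 0.0416667° lat.
west 167.1667° E, east 167.2500° E.

167.1667° E, 167.2500° E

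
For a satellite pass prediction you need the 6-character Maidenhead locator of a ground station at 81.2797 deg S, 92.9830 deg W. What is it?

Add 180° to longitude and 90° to latitude: 87.0170, 8.7203.
Field: lon ⌊87.0170/20⌋ = 4 → E; lat ⌊8.7203/10⌋ = 0 → A.
Square: lon ⌊7.0170/2⌋ = 3; lat ⌊8.7203/1⌋ = 8.
Subsquare: lon ⌊1.0170/0.0833333⌋ = 12 → m; lat ⌊0.7203/0.0416667⌋ = 17 → r.

EA38mr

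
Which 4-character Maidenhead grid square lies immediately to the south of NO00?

Latitude square 0; −1 → -1, wraps to 9, carry into field.
Latitude field O = 14; −1 → 13 = N.
The longitude characters are unchanged.

NN09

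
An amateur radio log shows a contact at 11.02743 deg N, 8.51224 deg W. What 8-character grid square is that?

IK51ra86

Add 180° to longitude and 90° to latitude: 171.48776, 101.02743.
Field (20°×10°, letters A–R): 171.48776/20 → 8 → I, 101.02743/10 → 10 → K; chars IK.
Square (2°×1°, digits 0–9): 11.48776/2 → 5, 1.02743/1 → 1; chars 51.
Subsquare (5′×2.5′, letters a–x): 1.48776/0.0833333 → 17 → r, 0.02743/0.0416667 → 0 → a; chars ra.
Extended square (30″×15″, digits 0–9): 0.07109/0.00833333 → 8, 0.02743/0.00416667 → 6; chars 86.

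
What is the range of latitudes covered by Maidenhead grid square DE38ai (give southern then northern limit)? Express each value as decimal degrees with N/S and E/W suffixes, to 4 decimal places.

Field D=3, E=4: +3·20° lon, +4·10° lat → SW at lon -120°, lat -50°.
Square 3, 8: +3·2° lon, +8·1° lat → SW at lon -114°, lat -42°.
Subsquare a=0, i=8: +0·0.0833333° lon, +8·0.0416667° lat → SW at lon -114°, lat -41.6667°.
Cell spans 0.0833333° lon × 0.0416667° lat.
south 41.6667° S, north 41.6250° S.

41.6667° S, 41.6250° S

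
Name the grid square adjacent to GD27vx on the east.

Longitude subsquare v = 21; +1 → 22 = w.
The latitude characters are unchanged.

GD27wx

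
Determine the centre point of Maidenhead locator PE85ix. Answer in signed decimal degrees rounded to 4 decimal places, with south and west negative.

Field P=15, E=4: +15·20° lon, +4·10° lat → SW at lon 120°, lat -50°.
Square 8, 5: +8·2° lon, +5·1° lat → SW at lon 136°, lat -45°.
Subsquare i=8, x=23: +8·0.0833333° lon, +23·0.0416667° lat → SW at lon 136.667°, lat -44.0417°.
Cell spans 0.0833333° lon × 0.0416667° lat. Centre is SW corner plus half of each.
latitude -44.0208, longitude 136.7083.

-44.0208, 136.7083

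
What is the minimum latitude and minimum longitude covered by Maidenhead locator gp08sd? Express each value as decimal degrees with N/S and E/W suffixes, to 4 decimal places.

68.1250° N, 58.5000° W

Field G=6, P=15: +6·20° lon, +15·10° lat → SW at lon -60°, lat 60°.
Square 0, 8: +0·2° lon, +8·1° lat → SW at lon -60°, lat 68°.
Subsquare s=18, d=3: +18·0.0833333° lon, +3·0.0416667° lat → SW at lon -58.5°, lat 68.125°.
latitude 68.1250° N, longitude 58.5000° W.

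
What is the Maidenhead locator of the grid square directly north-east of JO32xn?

JO42ao

Longitude subsquare x = 23; +1 → 24, wraps to 0 = a, carry into square.
Longitude square 3; +1 → 4.
Latitude subsquare n = 13; +1 → 14 = o.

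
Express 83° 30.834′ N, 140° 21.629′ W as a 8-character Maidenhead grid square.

Offset from 180°W / 90°S: lon 39.63952°, lat 173.51390°.
Field (20°×10°, letters A–R): lon ⌊39.63952/20⌋ = 1 → B; lat ⌊173.51390/10⌋ = 17 → R.
Square (2°×1°, digits 0–9): lon ⌊19.63952/2⌋ = 9; lat ⌊3.51390/1⌋ = 3.
Subsquare (5′×2.5′, letters a–x): lon ⌊1.63952/0.0833333⌋ = 19 → t; lat ⌊0.51390/0.0416667⌋ = 12 → m.
Extended square (30″×15″, digits 0–9): lon ⌊0.05618/0.00833333⌋ = 6; lat ⌊0.01390/0.00416667⌋ = 3.

BR93tm63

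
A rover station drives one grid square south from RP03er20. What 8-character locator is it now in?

Latitude extended square 0; −1 → -1, wraps to 9, carry into subsquare.
Latitude subsquare r = 17; −1 → 16 = q.
The longitude characters are unchanged.

RP03eq29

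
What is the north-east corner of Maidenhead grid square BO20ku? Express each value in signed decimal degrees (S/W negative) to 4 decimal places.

50.8750, -155.0833

Field B=1, O=14: +1·20° lon, +14·10° lat → SW at lon -160°, lat 50°.
Square 2, 0: +2·2° lon, +0·1° lat → SW at lon -156°, lat 50°.
Subsquare k=10, u=20: +10·0.0833333° lon, +20·0.0416667° lat → SW at lon -155.167°, lat 50.8333°.
Cell spans 0.0833333° lon × 0.0416667° lat. NE corner is SW corner plus one full cell.
latitude 50.8750, longitude -155.0833.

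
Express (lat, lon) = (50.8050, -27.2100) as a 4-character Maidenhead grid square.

HO60

Offset from 180°W / 90°S: lon 152.79°, lat 140.81°.
Field (20°×10°, letters A–R): lon ⌊152.79/20⌋ = 7 → H; lat ⌊140.81/10⌋ = 14 → O.
Square (2°×1°, digits 0–9): lon ⌊12.79/2⌋ = 6; lat ⌊0.81/1⌋ = 0.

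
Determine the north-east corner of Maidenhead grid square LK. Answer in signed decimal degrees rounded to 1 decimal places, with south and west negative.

20.0, 60.0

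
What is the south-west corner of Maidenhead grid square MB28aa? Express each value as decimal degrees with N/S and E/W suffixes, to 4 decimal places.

Field M=12, B=1: +12·20° lon, +1·10° lat → SW at lon 60°, lat -80°.
Square 2, 8: +2·2° lon, +8·1° lat → SW at lon 64°, lat -72°.
Subsquare a=0, a=0: +0·0.0833333° lon, +0·0.0416667° lat → SW at lon 64°, lat -72°.
latitude 72.0000° S, longitude 64.0000° E.

72.0000° S, 64.0000° E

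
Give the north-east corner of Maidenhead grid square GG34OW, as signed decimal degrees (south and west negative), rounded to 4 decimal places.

Field G=6, G=6: +6·20° lon, +6·10° lat → SW at lon -60°, lat -30°.
Square 3, 4: +3·2° lon, +4·1° lat → SW at lon -54°, lat -26°.
Subsquare o=14, w=22: +14·0.0833333° lon, +22·0.0416667° lat → SW at lon -52.8333°, lat -25.0833°.
Cell spans 0.0833333° lon × 0.0416667° lat. NE corner is SW corner plus one full cell.
latitude -25.0417, longitude -52.7500.

-25.0417, -52.7500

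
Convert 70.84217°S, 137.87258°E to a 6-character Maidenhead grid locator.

Add 180° to longitude and 90° to latitude: 317.8726, 19.1578.
Field: lon ⌊317.8726/20⌋ = 15 → P; lat ⌊19.1578/10⌋ = 1 → B.
Square: lon ⌊17.8726/2⌋ = 8; lat ⌊9.1578/1⌋ = 9.
Subsquare: lon ⌊1.8726/0.0833333⌋ = 22 → w; lat ⌊0.1578/0.0416667⌋ = 3 → d.

PB89wd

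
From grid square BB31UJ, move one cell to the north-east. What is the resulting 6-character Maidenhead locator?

Longitude subsquare u = 20; +1 → 21 = v.
Latitude subsquare j = 9; +1 → 10 = k.

BB31vk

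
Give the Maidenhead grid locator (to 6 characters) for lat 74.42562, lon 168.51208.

RQ44gk

Add 180° to longitude and 90° to latitude: 348.5121, 164.4256.
Field (20°×10°, letters A–R): lon ⌊348.5121/20⌋ = 17 → R; lat ⌊164.4256/10⌋ = 16 → Q.
Square (2°×1°, digits 0–9): lon ⌊8.5121/2⌋ = 4; lat ⌊4.4256/1⌋ = 4.
Subsquare (5′×2.5′, letters a–x): lon ⌊0.5121/0.0833333⌋ = 6 → g; lat ⌊0.4256/0.0416667⌋ = 10 → k.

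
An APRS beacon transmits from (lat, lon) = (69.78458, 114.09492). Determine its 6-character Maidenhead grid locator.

Offset from 180°W / 90°S: lon 294.0949°, lat 159.7846°.
Field: 294.0949/20 → 14 → O, 159.7846/10 → 15 → P; chars OP.
Square: 14.0949/2 → 7, 9.7846/1 → 9; chars 79.
Subsquare: 0.0949/0.0833333 → 1 → b, 0.7846/0.0416667 → 18 → s; chars bs.

OP79bs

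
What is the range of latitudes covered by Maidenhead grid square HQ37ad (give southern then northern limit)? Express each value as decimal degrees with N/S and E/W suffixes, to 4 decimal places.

77.1250° N, 77.1667° N

Field H=7, Q=16: +7·20° lon, +16·10° lat → SW at lon -40°, lat 70°.
Square 3, 7: +3·2° lon, +7·1° lat → SW at lon -34°, lat 77°.
Subsquare a=0, d=3: +0·0.0833333° lon, +3·0.0416667° lat → SW at lon -34°, lat 77.125°.
Cell spans 0.0833333° lon × 0.0416667° lat.
south 77.1250° N, north 77.1667° N.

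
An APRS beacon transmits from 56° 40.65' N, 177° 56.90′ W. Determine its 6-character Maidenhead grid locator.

AO16aq

Add 180° to longitude and 90° to latitude: 2.0517, 146.6775.
Field: 2.0517/20 → 0 → A, 146.6775/10 → 14 → O; chars AO.
Square: 2.0517/2 → 1, 6.6775/1 → 6; chars 16.
Subsquare: 0.0517/0.0833333 → 0 → a, 0.6775/0.0416667 → 16 → q; chars aq.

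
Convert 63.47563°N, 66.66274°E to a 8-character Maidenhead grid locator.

MP33hl94

Shift to the Maidenhead origin (180°W, 90°S): lon 246.66274, lat 153.47563.
Field (20°×10°, letters A–R): 246.66274/20 → 12 → M, 153.47563/10 → 15 → P; chars MP.
Square (2°×1°, digits 0–9): 6.66274/2 → 3, 3.47563/1 → 3; chars 33.
Subsquare (5′×2.5′, letters a–x): 0.66274/0.0833333 → 7 → h, 0.47563/0.0416667 → 11 → l; chars hl.
Extended square (30″×15″, digits 0–9): 0.07941/0.00833333 → 9, 0.01730/0.00416667 → 4; chars 94.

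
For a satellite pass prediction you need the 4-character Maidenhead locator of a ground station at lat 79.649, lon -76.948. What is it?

Add 180° to longitude and 90° to latitude: 103.05, 169.65.
Field: 103.05/20 → 5 → F, 169.65/10 → 16 → Q; chars FQ.
Square: 3.05/2 → 1, 9.65/1 → 9; chars 19.

FQ19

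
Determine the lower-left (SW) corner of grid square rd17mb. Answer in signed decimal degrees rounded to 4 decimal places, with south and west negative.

-52.9583, 163.0000

Field R=17, D=3: +17·20° lon, +3·10° lat → SW at lon 160°, lat -60°.
Square 1, 7: +1·2° lon, +7·1° lat → SW at lon 162°, lat -53°.
Subsquare m=12, b=1: +12·0.0833333° lon, +1·0.0416667° lat → SW at lon 163°, lat -52.9583°.
latitude -52.9583, longitude 163.0000.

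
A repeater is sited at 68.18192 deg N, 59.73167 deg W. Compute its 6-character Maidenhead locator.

Offset from 180°W / 90°S: lon 120.2683°, lat 158.1819°.
Field: 120.2683/20 → 6 → G, 158.1819/10 → 15 → P; chars GP.
Square: 0.2683/2 → 0, 8.1819/1 → 8; chars 08.
Subsquare: 0.2683/0.0833333 → 3 → d, 0.1819/0.0416667 → 4 → e; chars de.

GP08de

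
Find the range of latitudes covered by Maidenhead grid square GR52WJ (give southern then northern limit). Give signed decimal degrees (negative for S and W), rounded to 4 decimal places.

82.3750, 82.4167

Field G=6, R=17: +6·20° lon, +17·10° lat → SW at lon -60°, lat 80°.
Square 5, 2: +5·2° lon, +2·1° lat → SW at lon -50°, lat 82°.
Subsquare w=22, j=9: +22·0.0833333° lon, +9·0.0416667° lat → SW at lon -48.1667°, lat 82.375°.
Cell spans 0.0833333° lon × 0.0416667° lat.
south 82.3750, north 82.4167.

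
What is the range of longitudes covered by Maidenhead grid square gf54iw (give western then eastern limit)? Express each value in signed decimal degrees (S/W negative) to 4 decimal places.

-49.3333, -49.2500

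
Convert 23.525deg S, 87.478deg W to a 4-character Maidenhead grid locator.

EG66

Shift to the Maidenhead origin (180°W, 90°S): lon 92.52, lat 66.47.
Field (20°×10°, letters A–R): 92.52/20 → 4 → E, 66.47/10 → 6 → G; chars EG.
Square (2°×1°, digits 0–9): 12.52/2 → 6, 6.47/1 → 6; chars 66.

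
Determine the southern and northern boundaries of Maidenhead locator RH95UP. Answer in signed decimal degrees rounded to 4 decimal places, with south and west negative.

-14.3750, -14.3333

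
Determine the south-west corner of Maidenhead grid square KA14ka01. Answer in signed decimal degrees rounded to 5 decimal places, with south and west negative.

Field K=10, A=0: +10·20° lon, +0·10° lat → SW at lon 20°, lat -90°.
Square 1, 4: +1·2° lon, +4·1° lat → SW at lon 22°, lat -86°.
Subsquare k=10, a=0: +10·0.0833333° lon, +0·0.0416667° lat → SW at lon 22.8333°, lat -86°.
Extended square 0, 1: +0·0.00833333° lon, +1·0.00416667° lat → SW at lon 22.8333°, lat -85.9958°.
latitude -85.99583, longitude 22.83333.

-85.99583, 22.83333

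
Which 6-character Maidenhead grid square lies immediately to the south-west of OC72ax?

OC62xw

Longitude subsquare a = 0; −1 → -1, wraps to 23 = x, carry into square.
Longitude square 7; −1 → 6.
Latitude subsquare x = 23; −1 → 22 = w.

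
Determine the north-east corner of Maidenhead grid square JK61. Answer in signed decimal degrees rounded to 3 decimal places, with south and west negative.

12.000, 14.000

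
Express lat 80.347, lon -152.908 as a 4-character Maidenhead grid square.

BR30

Add 180° to longitude and 90° to latitude: 27.09, 170.35.
Field: lon ⌊27.09/20⌋ = 1 → B; lat ⌊170.35/10⌋ = 17 → R.
Square: lon ⌊7.09/2⌋ = 3; lat ⌊0.35/1⌋ = 0.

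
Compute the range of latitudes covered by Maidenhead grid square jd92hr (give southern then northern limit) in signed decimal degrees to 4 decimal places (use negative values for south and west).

Field J=9, D=3: +9·20° lon, +3·10° lat → SW at lon 0°, lat -60°.
Square 9, 2: +9·2° lon, +2·1° lat → SW at lon 18°, lat -58°.
Subsquare h=7, r=17: +7·0.0833333° lon, +17·0.0416667° lat → SW at lon 18.5833°, lat -57.2917°.
Cell spans 0.0833333° lon × 0.0416667° lat.
south -57.2917, north -57.2500.

-57.2917, -57.2500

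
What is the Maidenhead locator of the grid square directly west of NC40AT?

Longitude subsquare a = 0; −1 → -1, wraps to 23 = x, carry into square.
Longitude square 4; −1 → 3.
The latitude characters are unchanged.

NC30xt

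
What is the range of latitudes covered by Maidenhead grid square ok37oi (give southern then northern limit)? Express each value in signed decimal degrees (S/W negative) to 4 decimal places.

Field O=14, K=10: +14·20° lon, +10·10° lat → SW at lon 100°, lat 10°.
Square 3, 7: +3·2° lon, +7·1° lat → SW at lon 106°, lat 17°.
Subsquare o=14, i=8: +14·0.0833333° lon, +8·0.0416667° lat → SW at lon 107.167°, lat 17.3333°.
Cell spans 0.0833333° lon × 0.0416667° lat.
south 17.3333, north 17.3750.

17.3333, 17.3750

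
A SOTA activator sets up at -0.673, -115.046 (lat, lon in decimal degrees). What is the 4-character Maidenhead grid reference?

DI29

Shift to the Maidenhead origin (180°W, 90°S): lon 64.95, lat 89.33.
Field (20°×10°, letters A–R): lon ⌊64.95/20⌋ = 3 → D; lat ⌊89.33/10⌋ = 8 → I.
Square (2°×1°, digits 0–9): lon ⌊4.95/2⌋ = 2; lat ⌊9.33/1⌋ = 9.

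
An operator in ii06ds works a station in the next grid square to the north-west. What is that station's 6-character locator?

II06ct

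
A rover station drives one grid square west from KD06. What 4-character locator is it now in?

JD96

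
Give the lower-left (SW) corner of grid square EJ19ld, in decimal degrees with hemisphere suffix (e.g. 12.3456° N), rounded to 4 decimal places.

9.1250° N, 97.0833° W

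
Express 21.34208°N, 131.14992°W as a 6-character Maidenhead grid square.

CL41ki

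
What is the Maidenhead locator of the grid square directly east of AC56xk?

AC66ak

Longitude subsquare x = 23; +1 → 24, wraps to 0 = a, carry into square.
Longitude square 5; +1 → 6.
The latitude characters are unchanged.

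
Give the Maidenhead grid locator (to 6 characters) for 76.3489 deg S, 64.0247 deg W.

FB73xp

Add 180° to longitude and 90° to latitude: 115.9753, 13.6511.
Field: 115.9753/20 → 5 → F, 13.6511/10 → 1 → B; chars FB.
Square: 15.9753/2 → 7, 3.6511/1 → 3; chars 73.
Subsquare: 1.9753/0.0833333 → 23 → x, 0.6511/0.0416667 → 15 → p; chars xp.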